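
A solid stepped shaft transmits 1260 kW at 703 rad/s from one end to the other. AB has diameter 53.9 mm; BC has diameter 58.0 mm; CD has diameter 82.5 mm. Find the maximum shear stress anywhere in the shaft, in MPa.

ω = 703 rad/s, so T = P/ω = 1260×10³ / 703.0 = 1792 N·m.
Under the same torque, τ_max = 16T/(πd³) is largest where d is smallest — segment AB (d = 53.9 mm).
τ_max = 16·1792/(π·(0.0539)³) = 5.829×10^7 Pa.

58.3 MPa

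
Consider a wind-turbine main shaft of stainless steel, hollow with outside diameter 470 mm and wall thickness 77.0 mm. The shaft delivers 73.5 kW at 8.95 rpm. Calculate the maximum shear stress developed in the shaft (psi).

701 psi

ω = 2π·8.95/60 = 0.9372 rad/s, so T = P/ω = 73.5×10³ / 0.9372 = 78420 N·m.
J = π(d_o⁴ − d_i⁴)/32 = π(0.470⁴ − 0.316⁴)/32 = 3.812×10^-3 m⁴.
τ_max = T·r/J = 78420 × 0.235 / 3.812×10^-3 = 4.835×10^6 Pa.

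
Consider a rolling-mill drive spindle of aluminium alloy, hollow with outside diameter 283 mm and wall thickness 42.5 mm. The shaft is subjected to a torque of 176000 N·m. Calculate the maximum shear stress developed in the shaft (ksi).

J = π(d_o⁴ − d_i⁴)/32 = π(0.283⁴ − 0.198⁴)/32 = 4.788×10^-4 m⁴.
τ_max = T·r/J = 176000 × 0.141 / 4.788×10^-4 = 5.201×10^7 Pa.

7.54 ksi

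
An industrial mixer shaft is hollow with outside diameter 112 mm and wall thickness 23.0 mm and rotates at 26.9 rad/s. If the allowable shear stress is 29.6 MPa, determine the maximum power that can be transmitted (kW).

193 kW

J = π(d_o⁴ − d_i⁴)/32 = π(0.112⁴ − 0.0660⁴)/32 = 1.359×10^-5 m⁴.
T_max = τ_allow·J/r = 2.96×10^7 × 1.359×10^-5 / 0.0560 = 7181 N·m.
ω = 26.9 rad/s, so P_max = T_max·ω = 1.932×10^5 W.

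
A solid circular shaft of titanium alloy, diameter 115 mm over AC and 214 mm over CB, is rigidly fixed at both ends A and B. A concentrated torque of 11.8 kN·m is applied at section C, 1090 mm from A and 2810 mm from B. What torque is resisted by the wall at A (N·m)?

Compatibility: T_A·a/J_AC = T_B·b/J_CB with T_A + T_B = T₀.
J_AC = 1.72×10^-5 m⁴, J_CB = 2.06×10^-4 m⁴, so T_A = T₀·(J_AC/a)/((J_AC/a)+(J_CB/b)) = 2088 N·m, T_B = 9712 N·m.

2090 N·m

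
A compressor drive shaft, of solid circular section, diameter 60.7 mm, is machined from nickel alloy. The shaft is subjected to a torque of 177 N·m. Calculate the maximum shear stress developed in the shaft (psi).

J = πd⁴/32 = π(0.0607)⁴/32 = 1.333×10^-6 m⁴.
τ_max = T·r/J = 177.0 × 0.0304 / 1.333×10^-6 = 4.031×10^6 Pa.

585 psi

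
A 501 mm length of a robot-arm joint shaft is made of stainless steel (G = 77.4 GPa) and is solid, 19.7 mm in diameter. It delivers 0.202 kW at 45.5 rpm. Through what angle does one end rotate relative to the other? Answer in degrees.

1.06°

ω = 2π·45.5/60 = 4.765 rad/s, so T = P/ω = 0.202×10³ / 4.765 = 42.39 N·m.
J = πd⁴/32 = π(0.0197)⁴/32 = 1.479×10^-8 m⁴.
θ = T·L/(G·J) = 42.39 × 0.501 / (77.4×10⁹ × 1.479×10^-8) = 0.01856 rad.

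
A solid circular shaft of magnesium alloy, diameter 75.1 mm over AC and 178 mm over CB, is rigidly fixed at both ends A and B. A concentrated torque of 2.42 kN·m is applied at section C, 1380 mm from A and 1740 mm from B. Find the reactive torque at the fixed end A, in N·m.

Compatibility: T_A·a/J_AC = T_B·b/J_CB with T_A + T_B = T₀.
J_AC = 3.12×10^-6 m⁴, J_CB = 9.86×10^-5 m⁴, so T_A = T₀·(J_AC/a)/((J_AC/a)+(J_CB/b)) = 92.97 N·m, T_B = 2327 N·m.

93.0 N·m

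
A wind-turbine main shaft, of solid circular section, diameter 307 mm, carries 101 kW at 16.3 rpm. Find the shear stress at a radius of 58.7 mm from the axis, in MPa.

ω = 2π·16.3/60 = 1.707 rad/s, so T = P/ω = 101×10³ / 1.707 = 59170 N·m.
J = πd⁴/32 = π(0.307)⁴/32 = 8.721×10^-4 m⁴.
Shear stress varies linearly with radius: τ = T·r/J = 59170 × 0.0587 / 8.721×10^-4 = 3.983×10^6 Pa.

3.98 MPa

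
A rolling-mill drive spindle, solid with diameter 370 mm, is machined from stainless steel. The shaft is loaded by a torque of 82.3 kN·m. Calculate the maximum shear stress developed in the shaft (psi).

1200 psi

J = πd⁴/32 = π(0.370)⁴/32 = 1.840×10^-3 m⁴.
τ_max = T·r/J = 82300 × 0.185 / 1.840×10^-3 = 8.275×10^6 Pa.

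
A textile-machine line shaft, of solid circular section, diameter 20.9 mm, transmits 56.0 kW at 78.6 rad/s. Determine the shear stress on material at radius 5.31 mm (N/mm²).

ω = 78.6 rad/s, so T = P/ω = 56.0×10³ / 78.60 = 712.5 N·m.
J = πd⁴/32 = π(0.0209)⁴/32 = 1.873×10^-8 m⁴.
Shear stress varies linearly with radius: τ = T·r/J = 712.5 × 0.00531 / 1.873×10^-8 = 2.020×10^8 Pa.

202 N/mm²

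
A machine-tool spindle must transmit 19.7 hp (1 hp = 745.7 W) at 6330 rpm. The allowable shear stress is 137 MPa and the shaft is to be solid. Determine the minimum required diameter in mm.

ω = 2π·6330/60 = 662.9 rad/s, so T = P/ω = 19.7×745.7 / 662.9 = 22.16 N·m.
For a solid shaft τ_max = 16T/(πd³), so d = (16T/(π τ_allow))^(1/3) = (16·22.16/(π·1.37×10^8))^(1/3) = 0.009375 m.

9.37 mm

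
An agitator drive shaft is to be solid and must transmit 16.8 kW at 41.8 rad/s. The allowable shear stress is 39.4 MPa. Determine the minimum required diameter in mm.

ω = 41.8 rad/s, so T = P/ω = 16.8×10³ / 41.80 = 401.9 N·m.
For a solid shaft τ_max = 16T/(πd³), so d = (16T/(π τ_allow))^(1/3) = (16·401.9/(π·3.94×10^7))^(1/3) = 0.03731 m.

37.3 mm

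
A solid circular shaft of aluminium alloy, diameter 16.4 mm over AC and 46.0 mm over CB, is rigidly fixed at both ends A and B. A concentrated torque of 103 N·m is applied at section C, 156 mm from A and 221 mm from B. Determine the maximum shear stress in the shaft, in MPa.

5.27 MPa

Compatibility: T_A·a/J_AC = T_B·b/J_CB with T_A + T_B = T₀.
J_AC = 7.10×10^-9 m⁴, J_CB = 4.40×10^-7 m⁴, so T_A = T₀·(J_AC/a)/((J_AC/a)+(J_CB/b)) = 2.305 N·m, T_B = 100.7 N·m.
τ in each portion: τ_AC = 2.66×10^6 Pa, τ_CB = 5.27×10^6 Pa; maximum is in CB.
τ_max = T_CB·r/J = 100.7·0.0230/4.40×10^-7 = 5.269×10^6 Pa.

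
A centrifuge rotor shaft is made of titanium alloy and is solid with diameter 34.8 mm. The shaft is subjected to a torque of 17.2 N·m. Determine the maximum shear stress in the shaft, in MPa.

J = πd⁴/32 = π(0.0348)⁴/32 = 1.440×10^-7 m⁴.
τ_max = T·r/J = 17.20 × 0.0174 / 1.440×10^-7 = 2.079×10^6 Pa.

2.08 MPa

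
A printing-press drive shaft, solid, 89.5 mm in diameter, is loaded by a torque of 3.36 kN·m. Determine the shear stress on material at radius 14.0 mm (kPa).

J = πd⁴/32 = π(0.0895)⁴/32 = 6.299×10^-6 m⁴.
Shear stress varies linearly with radius: τ = T·r/J = 3360 × 0.0140 / 6.299×10^-6 = 7.468×10^6 Pa.

7470 kPa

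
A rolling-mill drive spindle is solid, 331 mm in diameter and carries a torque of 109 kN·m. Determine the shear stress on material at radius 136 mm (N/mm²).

12.6 N/mm²

J = πd⁴/32 = π(0.331)⁴/32 = 1.178×10^-3 m⁴.
Shear stress varies linearly with radius: τ = T·r/J = 109000 × 0.136 / 1.178×10^-3 = 1.258×10^7 Pa.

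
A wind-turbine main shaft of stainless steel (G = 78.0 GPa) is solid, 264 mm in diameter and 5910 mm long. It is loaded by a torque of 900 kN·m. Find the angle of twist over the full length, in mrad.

J = πd⁴/32 = π(0.264)⁴/32 = 4.769×10^-4 m⁴.
θ = T·L/(G·J) = 900000 × 5.91 / (78.0×10⁹ × 4.769×10^-4) = 0.1430 rad.

143 mrad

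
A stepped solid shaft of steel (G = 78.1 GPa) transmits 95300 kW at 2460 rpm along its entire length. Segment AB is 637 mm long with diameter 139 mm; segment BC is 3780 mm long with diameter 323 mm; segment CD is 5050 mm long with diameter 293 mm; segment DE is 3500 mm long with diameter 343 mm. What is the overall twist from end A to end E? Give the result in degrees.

ω = 2π·2460/60 = 257.6 rad/s, so T = P/ω = 95300×10³ / 257.6 = 369900 N·m.
J_AB = π(0.139)⁴/32 = 3.66×10^-5 m⁴; J_BC = π(0.323)⁴/32 = 1.07×10^-3 m⁴; J_CD = π(0.293)⁴/32 = 7.24×10^-4 m⁴; J_DE = π(0.343)⁴/32 = 1.36×10^-3 m⁴.
θ = (T/G)·Σ L_i/J_i = (369900/78.1×10⁹)·(0.637/3.66×10^-5 + 3.78/1.07×10^-3 + 5.05/7.24×10^-4 + 3.50/1.36×10^-3) = 0.1443 rad.

8.27°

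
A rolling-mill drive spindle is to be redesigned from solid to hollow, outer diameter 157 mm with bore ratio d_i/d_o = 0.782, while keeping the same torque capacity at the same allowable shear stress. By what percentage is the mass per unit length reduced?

Equal τ_max and T ⇒ the solid shaft needs d_s³ = d_o³(1−k⁴), so d_s = 157·(1−0.782⁴)^(1/3) = 134.3 mm.
Area ratio A_h/A_s = d_o²(1−k²)/d_s² = (1−k²)/(1−k⁴)^(2/3) = 0.5308.
Mass saving = 1 − 0.5308 = 46.9 %.

46.9 %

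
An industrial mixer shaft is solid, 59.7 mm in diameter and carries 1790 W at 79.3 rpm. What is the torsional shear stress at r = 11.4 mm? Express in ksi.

ω = 2π·79.3/60 = 8.304 rad/s, so T = P/ω = 1790 / 8.304 = 215.6 N·m.
J = πd⁴/32 = π(0.0597)⁴/32 = 1.247×10^-6 m⁴.
Shear stress varies linearly with radius: τ = T·r/J = 215.6 × 0.0114 / 1.247×10^-6 = 1.970×10^6 Pa.

0.286 ksi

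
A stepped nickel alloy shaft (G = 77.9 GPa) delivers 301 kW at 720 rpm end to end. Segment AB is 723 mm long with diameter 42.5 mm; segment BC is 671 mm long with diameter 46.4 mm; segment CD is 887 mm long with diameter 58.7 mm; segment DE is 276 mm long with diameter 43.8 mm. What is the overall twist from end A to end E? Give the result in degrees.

15.4°

ω = 2π·720/60 = 75.40 rad/s, so T = P/ω = 301×10³ / 75.40 = 3992 N·m.
J_AB = π(0.0425)⁴/32 = 3.20×10^-7 m⁴; J_BC = π(0.0464)⁴/32 = 4.55×10^-7 m⁴; J_CD = π(0.0587)⁴/32 = 1.17×10^-6 m⁴; J_DE = π(0.0438)⁴/32 = 3.61×10^-7 m⁴.
θ = (T/G)·Σ L_i/J_i = (3992/77.9×10⁹)·(0.723/3.20×10^-7 + 0.671/4.55×10^-7 + 0.887/1.17×10^-6 + 0.276/3.61×10^-7) = 0.2694 rad.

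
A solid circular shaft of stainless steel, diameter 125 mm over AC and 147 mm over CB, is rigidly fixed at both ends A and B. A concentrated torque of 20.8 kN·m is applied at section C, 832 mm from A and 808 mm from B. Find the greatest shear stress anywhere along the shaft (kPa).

Compatibility: T_A·a/J_AC = T_B·b/J_CB with T_A + T_B = T₀.
J_AC = 2.40×10^-5 m⁴, J_CB = 4.58×10^-5 m⁴, so T_A = T₀·(J_AC/a)/((J_AC/a)+(J_CB/b)) = 7005 N·m, T_B = 13800 N·m.
τ in each portion: τ_AC = 1.83×10^7 Pa, τ_CB = 2.21×10^7 Pa; maximum is in CB.
τ_max = T_CB·r/J = 13800·0.0735/4.58×10^-5 = 2.212×10^7 Pa.

22100 kPa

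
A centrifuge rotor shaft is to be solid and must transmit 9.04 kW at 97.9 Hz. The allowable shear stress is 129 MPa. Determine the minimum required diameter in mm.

ω = 2π·97.9 = 615.1 rad/s, so T = P/ω = 9.04×10³ / 615.1 = 14.70 N·m.
For a solid shaft τ_max = 16T/(πd³), so d = (16T/(π τ_allow))^(1/3) = (16·14.70/(π·1.29×10^8))^(1/3) = 0.008341 m.

8.34 mm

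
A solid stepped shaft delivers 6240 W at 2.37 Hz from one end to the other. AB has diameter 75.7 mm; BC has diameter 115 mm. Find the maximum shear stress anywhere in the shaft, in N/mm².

4.92 N/mm²

ω = 2π·2.37 = 14.89 rad/s, so T = P/ω = 6240 / 14.89 = 419.0 N·m.
Under the same torque, τ_max = 16T/(πd³) is largest where d is smallest — segment AB (d = 75.7 mm).
τ_max = 16·419.0/(π·(0.0757)³) = 4.920×10^6 Pa.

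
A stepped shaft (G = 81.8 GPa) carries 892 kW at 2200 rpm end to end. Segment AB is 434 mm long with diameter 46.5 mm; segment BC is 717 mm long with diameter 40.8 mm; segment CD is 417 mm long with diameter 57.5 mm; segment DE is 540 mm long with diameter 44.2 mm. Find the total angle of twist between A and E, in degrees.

14.7°

ω = 2π·2200/60 = 230.4 rad/s, so T = P/ω = 892×10³ / 230.4 = 3872 N·m.
J_AB = π(0.0465)⁴/32 = 4.59×10^-7 m⁴; J_BC = π(0.0408)⁴/32 = 2.72×10^-7 m⁴; J_CD = π(0.0575)⁴/32 = 1.07×10^-6 m⁴; J_DE = π(0.0442)⁴/32 = 3.75×10^-7 m⁴.
θ = (T/G)·Σ L_i/J_i = (3872/81.8×10⁹)·(0.434/4.59×10^-7 + 0.717/2.72×10^-7 + 0.417/1.07×10^-6 + 0.540/3.75×10^-7) = 0.2561 rad.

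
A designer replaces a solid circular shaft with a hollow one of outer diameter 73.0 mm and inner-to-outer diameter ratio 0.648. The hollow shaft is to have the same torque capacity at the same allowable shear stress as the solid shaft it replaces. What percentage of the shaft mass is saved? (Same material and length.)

34.0 %

Equal τ_max and T ⇒ the solid shaft needs d_s³ = d_o³(1−k⁴), so d_s = 73.0·(1−0.648⁴)^(1/3) = 68.43 mm.
Area ratio A_h/A_s = d_o²(1−k²)/d_s² = (1−k²)/(1−k⁴)^(2/3) = 0.6602.
Mass saving = 1 − 0.6602 = 34.0 %.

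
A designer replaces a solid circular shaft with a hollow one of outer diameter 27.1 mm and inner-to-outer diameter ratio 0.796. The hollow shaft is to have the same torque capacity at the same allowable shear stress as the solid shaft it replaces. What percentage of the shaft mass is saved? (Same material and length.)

Equal τ_max and T ⇒ the solid shaft needs d_s³ = d_o³(1−k⁴), so d_s = 27.1·(1−0.796⁴)^(1/3) = 22.84 mm.
Area ratio A_h/A_s = d_o²(1−k²)/d_s² = (1−k²)/(1−k⁴)^(2/3) = 0.5159.
Mass saving = 1 − 0.5159 = 48.4 %.

48.4 %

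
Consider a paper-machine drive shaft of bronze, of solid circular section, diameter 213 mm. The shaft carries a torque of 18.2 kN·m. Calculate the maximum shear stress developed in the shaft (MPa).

9.59 MPa

J = πd⁴/32 = π(0.213)⁴/32 = 2.021×10^-4 m⁴.
τ_max = T·r/J = 18200 × 0.106 / 2.021×10^-4 = 9.592×10^6 Pa.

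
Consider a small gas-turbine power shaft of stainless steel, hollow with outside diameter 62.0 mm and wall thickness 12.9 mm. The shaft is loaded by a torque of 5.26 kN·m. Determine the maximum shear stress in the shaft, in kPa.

127000 kPa

J = π(d_o⁴ − d_i⁴)/32 = π(0.0620⁴ − 0.0362⁴)/32 = 1.282×10^-6 m⁴.
τ_max = T·r/J = 5260 × 0.0310 / 1.282×10^-6 = 1.272×10^8 Pa.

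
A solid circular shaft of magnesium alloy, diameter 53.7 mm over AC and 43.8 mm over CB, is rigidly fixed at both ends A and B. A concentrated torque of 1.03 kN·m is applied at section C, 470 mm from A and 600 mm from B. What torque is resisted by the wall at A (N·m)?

765 N·m

Compatibility: T_A·a/J_AC = T_B·b/J_CB with T_A + T_B = T₀.
J_AC = 8.16×10^-7 m⁴, J_CB = 3.61×10^-7 m⁴, so T_A = T₀·(J_AC/a)/((J_AC/a)+(J_CB/b)) = 764.8 N·m, T_B = 265.2 N·m.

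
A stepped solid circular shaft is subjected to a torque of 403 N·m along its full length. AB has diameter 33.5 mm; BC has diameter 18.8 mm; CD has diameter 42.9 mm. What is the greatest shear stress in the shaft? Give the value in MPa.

Under the same torque, τ_max = 16T/(πd³) is largest where d is smallest — segment BC (d = 18.8 mm).
τ_max = 16·403.0/(π·(0.0188)³) = 3.089×10^8 Pa.

309 MPa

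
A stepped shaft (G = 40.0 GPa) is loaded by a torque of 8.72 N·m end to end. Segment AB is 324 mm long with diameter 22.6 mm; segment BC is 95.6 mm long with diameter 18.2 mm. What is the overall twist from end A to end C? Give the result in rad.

0.00469 rad

J_AB = π(0.0226)⁴/32 = 2.56×10^-8 m⁴; J_BC = π(0.0182)⁴/32 = 1.08×10^-8 m⁴.
θ = (T/G)·Σ L_i/J_i = (8.720/40.0×10⁹)·(0.324/2.56×10^-8 + 0.0956/1.08×10^-8) = 4.693×10^-3 rad.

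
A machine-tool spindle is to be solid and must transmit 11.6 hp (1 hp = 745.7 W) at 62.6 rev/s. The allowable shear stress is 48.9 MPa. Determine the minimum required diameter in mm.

ω = 2π·62.6 = 393.3 rad/s, so T = P/ω = 11.6×745.7 / 393.3 = 21.99 N·m.
For a solid shaft τ_max = 16T/(πd³), so d = (16T/(π τ_allow))^(1/3) = (16·21.99/(π·4.89×10^7))^(1/3) = 0.01318 m.

13.2 mm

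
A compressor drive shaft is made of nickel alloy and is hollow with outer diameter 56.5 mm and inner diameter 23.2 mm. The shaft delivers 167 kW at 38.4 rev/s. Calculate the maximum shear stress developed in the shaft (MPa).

20.1 MPa

ω = 2π·38.4 = 241.3 rad/s, so T = P/ω = 167×10³ / 241.3 = 692.2 N·m.
J = π(d_o⁴ − d_i⁴)/32 = π(0.0565⁴ − 0.0232⁴)/32 = 9.720×10^-7 m⁴.
τ_max = T·r/J = 692.2 × 0.0283 / 9.720×10^-7 = 2.012×10^7 Pa.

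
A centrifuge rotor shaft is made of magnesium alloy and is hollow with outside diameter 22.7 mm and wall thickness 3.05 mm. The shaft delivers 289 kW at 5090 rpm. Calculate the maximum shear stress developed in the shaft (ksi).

ω = 2π·5090/60 = 533.0 rad/s, so T = P/ω = 289×10³ / 533.0 = 542.2 N·m.
J = π(d_o⁴ − d_i⁴)/32 = π(0.0227⁴ − 0.0166⁴)/32 = 1.861×10^-8 m⁴.
τ_max = T·r/J = 542.2 × 0.0113 / 1.861×10^-8 = 3.306×10^8 Pa.

48.0 ksi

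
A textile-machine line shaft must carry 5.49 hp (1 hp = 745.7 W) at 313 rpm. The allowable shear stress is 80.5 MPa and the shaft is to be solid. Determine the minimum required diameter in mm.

19.9 mm

ω = 2π·313/60 = 32.78 rad/s, so T = P/ω = 5.49×745.7 / 32.78 = 124.9 N·m.
For a solid shaft τ_max = 16T/(πd³), so d = (16T/(π τ_allow))^(1/3) = (16·124.9/(π·8.05×10^7))^(1/3) = 0.01992 m.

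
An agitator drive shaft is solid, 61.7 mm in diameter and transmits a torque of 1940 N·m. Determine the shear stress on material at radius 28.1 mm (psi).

J = πd⁴/32 = π(0.0617)⁴/32 = 1.423×10^-6 m⁴.
Shear stress varies linearly with radius: τ = T·r/J = 1940 × 0.0281 / 1.423×10^-6 = 3.831×10^7 Pa.

5560 psi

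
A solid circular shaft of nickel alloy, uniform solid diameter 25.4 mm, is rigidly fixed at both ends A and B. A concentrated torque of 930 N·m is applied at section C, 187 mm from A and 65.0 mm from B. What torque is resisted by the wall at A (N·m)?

With uniform GJ and both ends fixed, compatibility θ_AC = θ_CB gives T_A·a = T_B·b, together with T_A + T_B = T₀.
T_A = T₀·b/(a+b) = 930.0·65.0/252.0 = 239.9 N·m; T_B = 690.1 N·m.

240 N·m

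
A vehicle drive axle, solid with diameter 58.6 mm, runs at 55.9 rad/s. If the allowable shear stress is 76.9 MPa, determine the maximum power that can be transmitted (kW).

170 kW

J = πd⁴/32 = π(0.0586)⁴/32 = 1.158×10^-6 m⁴.
T_max = τ_allow·J/r = 7.69×10^7 × 1.158×10^-6 / 0.0293 = 3038 N·m.
ω = 55.9 rad/s, so P_max = T_max·ω = 1.698×10^5 W.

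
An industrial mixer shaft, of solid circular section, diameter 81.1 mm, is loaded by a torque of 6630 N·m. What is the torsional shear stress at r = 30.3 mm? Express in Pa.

J = πd⁴/32 = π(0.0811)⁴/32 = 4.247×10^-6 m⁴.
Shear stress varies linearly with radius: τ = T·r/J = 6630 × 0.0303 / 4.247×10^-6 = 4.730×10^7 Pa.

4.73e7 Pa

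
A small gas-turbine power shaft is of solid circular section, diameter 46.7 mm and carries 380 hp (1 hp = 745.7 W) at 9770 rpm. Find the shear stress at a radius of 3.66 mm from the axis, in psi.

ω = 2π·9770/60 = 1023 rad/s, so T = P/ω = 380×745.7 / 1023 = 277.0 N·m.
J = πd⁴/32 = π(0.0467)⁴/32 = 4.669×10^-7 m⁴.
Shear stress varies linearly with radius: τ = T·r/J = 277.0 × 0.00366 / 4.669×10^-7 = 2.171×10^6 Pa.

315 psi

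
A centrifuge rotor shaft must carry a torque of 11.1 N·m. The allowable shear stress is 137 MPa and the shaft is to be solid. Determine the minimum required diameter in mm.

For a solid shaft τ_max = 16T/(πd³), so d = (16T/(π τ_allow))^(1/3) = (16·11.10/(π·1.37×10^8))^(1/3) = 0.007445 m.

7.44 mm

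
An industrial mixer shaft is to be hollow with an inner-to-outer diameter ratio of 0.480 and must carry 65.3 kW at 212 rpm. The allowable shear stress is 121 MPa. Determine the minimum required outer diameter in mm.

ω = 2π·212/60 = 22.20 rad/s, so T = P/ω = 65.3×10³ / 22.20 = 2941 N·m.
For a hollow shaft with d_i/d_o = 0.480: τ_max = 16T/(π d_o³ (1−k⁴)), so d_o = [16T/(π τ_allow (1−k⁴))]^(1/3) = [16·2941/(π·1.21×10^8·0.9469)]^(1/3) = 0.05075 m.

50.8 mm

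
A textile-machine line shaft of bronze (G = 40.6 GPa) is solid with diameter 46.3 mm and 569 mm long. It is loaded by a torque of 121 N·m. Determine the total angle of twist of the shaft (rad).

0.00376 rad

J = πd⁴/32 = π(0.0463)⁴/32 = 4.512×10^-7 m⁴.
θ = T·L/(G·J) = 121.0 × 0.569 / (40.6×10⁹ × 4.512×10^-7) = 3.759×10^-3 rad.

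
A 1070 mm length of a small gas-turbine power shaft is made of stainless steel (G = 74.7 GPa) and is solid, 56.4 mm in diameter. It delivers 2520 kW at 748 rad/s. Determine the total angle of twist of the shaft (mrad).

48.6 mrad

ω = 748 rad/s, so T = P/ω = 2520×10³ / 748.0 = 3369 N·m.
J = πd⁴/32 = π(0.0564)⁴/32 = 9.934×10^-7 m⁴.
θ = T·L/(G·J) = 3369 × 1.07 / (74.7×10⁹ × 9.934×10^-7) = 0.04858 rad.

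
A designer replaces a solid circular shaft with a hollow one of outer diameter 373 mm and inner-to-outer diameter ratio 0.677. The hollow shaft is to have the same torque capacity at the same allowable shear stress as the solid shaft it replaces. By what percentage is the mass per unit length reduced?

Equal τ_max and T ⇒ the solid shaft needs d_s³ = d_o³(1−k⁴), so d_s = 373·(1−0.677⁴)^(1/3) = 344.8 mm.
Area ratio A_h/A_s = d_o²(1−k²)/d_s² = (1−k²)/(1−k⁴)^(2/3) = 0.6339.
Mass saving = 1 − 0.6339 = 36.6 %.

36.6 %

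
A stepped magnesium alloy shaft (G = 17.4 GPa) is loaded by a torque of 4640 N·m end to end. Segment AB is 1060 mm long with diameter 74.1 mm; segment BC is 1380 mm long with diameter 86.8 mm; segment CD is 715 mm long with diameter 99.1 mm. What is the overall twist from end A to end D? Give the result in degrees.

10.4°

J_AB = π(0.0741)⁴/32 = 2.96×10^-6 m⁴; J_BC = π(0.0868)⁴/32 = 5.57×10^-6 m⁴; J_CD = π(0.0991)⁴/32 = 9.47×10^-6 m⁴.
θ = (T/G)·Σ L_i/J_i = (4640/17.4×10⁹)·(1.06/2.96×10^-6 + 1.38/5.57×10^-6 + 0.715/9.47×10^-6) = 0.1817 rad.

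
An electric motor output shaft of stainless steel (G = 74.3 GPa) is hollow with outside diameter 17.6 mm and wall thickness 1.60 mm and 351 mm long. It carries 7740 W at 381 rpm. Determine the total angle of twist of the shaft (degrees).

10.1°

ω = 2π·381/60 = 39.90 rad/s, so T = P/ω = 7740 / 39.90 = 194.0 N·m.
J = π(d_o⁴ − d_i⁴)/32 = π(0.0176⁴ − 0.0144⁴)/32 = 5.199×10^-9 m⁴.
θ = T·L/(G·J) = 194.0 × 0.351 / (74.3×10⁹ × 5.199×10^-9) = 0.1763 rad.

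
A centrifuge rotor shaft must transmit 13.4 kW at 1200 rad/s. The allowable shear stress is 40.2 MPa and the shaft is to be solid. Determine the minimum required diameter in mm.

ω = 1200 rad/s, so T = P/ω = 13.4×10³ / 1200 = 11.17 N·m.
For a solid shaft τ_max = 16T/(πd³), so d = (16T/(π τ_allow))^(1/3) = (16·11.17/(π·4.02×10^7))^(1/3) = 0.01123 m.

11.2 mm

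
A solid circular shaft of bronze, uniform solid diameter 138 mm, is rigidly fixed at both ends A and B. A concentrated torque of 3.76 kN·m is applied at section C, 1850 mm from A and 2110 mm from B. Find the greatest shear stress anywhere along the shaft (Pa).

3.88e6 Pa

With uniform GJ and both ends fixed, compatibility θ_AC = θ_CB gives T_A·a = T_B·b, together with T_A + T_B = T₀.
T_A = T₀·b/(a+b) = 3760·2110/3960 = 2003 N·m; T_B = 1757 N·m.
τ in each portion: τ_AC = 3.88×10^6 Pa, τ_CB = 3.40×10^6 Pa; maximum is in AC.
τ_max = T_AC·r/J = 2003·0.0690/3.56×10^-5 = 3.882×10^6 Pa.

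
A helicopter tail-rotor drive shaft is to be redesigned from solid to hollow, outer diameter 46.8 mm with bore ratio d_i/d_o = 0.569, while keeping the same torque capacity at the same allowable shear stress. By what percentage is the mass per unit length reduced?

27.2 %

Equal τ_max and T ⇒ the solid shaft needs d_s³ = d_o³(1−k⁴), so d_s = 46.8·(1−0.569⁴)^(1/3) = 45.10 mm.
Area ratio A_h/A_s = d_o²(1−k²)/d_s² = (1−k²)/(1−k⁴)^(2/3) = 0.7280.
Mass saving = 1 − 0.7280 = 27.2 %.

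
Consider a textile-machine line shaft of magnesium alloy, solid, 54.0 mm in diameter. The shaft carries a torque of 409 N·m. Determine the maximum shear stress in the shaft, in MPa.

J = πd⁴/32 = π(0.0540)⁴/32 = 8.348×10^-7 m⁴.
τ_max = T·r/J = 409.0 × 0.0270 / 8.348×10^-7 = 1.323×10^7 Pa.

13.2 MPa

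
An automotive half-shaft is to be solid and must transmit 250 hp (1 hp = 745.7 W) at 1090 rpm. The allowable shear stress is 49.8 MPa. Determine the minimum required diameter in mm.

ω = 2π·1090/60 = 114.1 rad/s, so T = P/ω = 250×745.7 / 114.1 = 1633 N·m.
For a solid shaft τ_max = 16T/(πd³), so d = (16T/(π τ_allow))^(1/3) = (16·1633/(π·4.98×10^7))^(1/3) = 0.05507 m.

55.1 mm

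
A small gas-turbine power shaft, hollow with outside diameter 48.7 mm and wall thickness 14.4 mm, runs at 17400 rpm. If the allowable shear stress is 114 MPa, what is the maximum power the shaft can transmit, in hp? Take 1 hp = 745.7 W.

6140 hp

J = π(d_o⁴ − d_i⁴)/32 = π(0.0487⁴ − 0.0199⁴)/32 = 5.368×10^-7 m⁴.
T_max = τ_allow·J/r = 1.14×10^8 × 5.368×10^-7 / 0.0244 = 2513 N·m.
ω = 2π·17400/60 = 1822 rad/s, so P_max = T_max·ω = 4.580×10^6 W.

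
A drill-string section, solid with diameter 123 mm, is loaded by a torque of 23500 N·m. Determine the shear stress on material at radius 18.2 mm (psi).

J = πd⁴/32 = π(0.123)⁴/32 = 2.247×10^-5 m⁴.
Shear stress varies linearly with radius: τ = T·r/J = 23500 × 0.0182 / 2.247×10^-5 = 1.903×10^7 Pa.

2760 psi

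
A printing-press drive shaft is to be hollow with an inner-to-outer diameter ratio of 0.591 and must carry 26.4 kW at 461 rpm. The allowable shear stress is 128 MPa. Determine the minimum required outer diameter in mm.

ω = 2π·461/60 = 48.28 rad/s, so T = P/ω = 26.4×10³ / 48.28 = 546.9 N·m.
For a hollow shaft with d_i/d_o = 0.591: τ_max = 16T/(π d_o³ (1−k⁴)), so d_o = [16T/(π τ_allow (1−k⁴))]^(1/3) = [16·546.9/(π·1.28×10^8·0.8780)]^(1/3) = 0.02915 m.

29.2 mm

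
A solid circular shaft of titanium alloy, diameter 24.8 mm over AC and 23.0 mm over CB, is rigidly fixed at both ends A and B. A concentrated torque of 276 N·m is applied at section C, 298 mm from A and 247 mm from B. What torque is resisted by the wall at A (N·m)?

146 N·m

Compatibility: T_A·a/J_AC = T_B·b/J_CB with T_A + T_B = T₀.
J_AC = 3.71×10^-8 m⁴, J_CB = 2.75×10^-8 m⁴, so T_A = T₀·(J_AC/a)/((J_AC/a)+(J_CB/b)) = 145.8 N·m, T_B = 130.2 N·m.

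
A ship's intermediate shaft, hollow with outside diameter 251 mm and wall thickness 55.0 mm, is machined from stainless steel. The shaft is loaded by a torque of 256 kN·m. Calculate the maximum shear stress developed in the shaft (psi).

13300 psi

J = π(d_o⁴ − d_i⁴)/32 = π(0.251⁴ − 0.141⁴)/32 = 3.509×10^-4 m⁴.
τ_max = T·r/J = 256000 × 0.126 / 3.509×10^-4 = 9.157×10^7 Pa.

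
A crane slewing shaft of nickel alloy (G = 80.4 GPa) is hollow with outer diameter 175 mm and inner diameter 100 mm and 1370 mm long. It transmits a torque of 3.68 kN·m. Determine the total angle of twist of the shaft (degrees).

J = π(d_o⁴ − d_i⁴)/32 = π(0.175⁴ − 0.100⁴)/32 = 8.226×10^-5 m⁴.
θ = T·L/(G·J) = 3680 × 1.37 / (80.4×10⁹ × 8.226×10^-5) = 7.623×10^-4 rad.

0.0437°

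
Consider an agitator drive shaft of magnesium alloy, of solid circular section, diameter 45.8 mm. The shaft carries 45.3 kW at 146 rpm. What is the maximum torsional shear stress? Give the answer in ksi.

22.8 ksi

ω = 2π·146/60 = 15.29 rad/s, so T = P/ω = 45.3×10³ / 15.29 = 2963 N·m.
J = πd⁴/32 = π(0.0458)⁴/32 = 4.320×10^-7 m⁴.
τ_max = T·r/J = 2963 × 0.0229 / 4.320×10^-7 = 1.571×10^8 Pa.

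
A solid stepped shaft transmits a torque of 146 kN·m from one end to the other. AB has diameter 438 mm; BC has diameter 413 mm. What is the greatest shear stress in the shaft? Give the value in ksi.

Under the same torque, τ_max = 16T/(πd³) is largest where d is smallest — segment BC (d = 413 mm).
τ_max = 16·146000/(π·(0.413)³) = 1.056×10^7 Pa.

1.53 ksi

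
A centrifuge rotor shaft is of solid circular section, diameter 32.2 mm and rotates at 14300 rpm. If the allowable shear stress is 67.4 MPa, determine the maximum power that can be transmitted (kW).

662 kW

J = πd⁴/32 = π(0.0322)⁴/32 = 1.055×10^-7 m⁴.
T_max = τ_allow·J/r = 6.74×10^7 × 1.055×10^-7 / 0.0161 = 441.8 N·m.
ω = 2π·14300/60 = 1497 rad/s, so P_max = T_max·ω = 6.616×10^5 W.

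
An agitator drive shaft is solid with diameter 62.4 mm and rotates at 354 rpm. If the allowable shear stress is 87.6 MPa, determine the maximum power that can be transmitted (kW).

155 kW

J = πd⁴/32 = π(0.0624)⁴/32 = 1.488×10^-6 m⁴.
T_max = τ_allow·J/r = 8.76×10^7 × 1.488×10^-6 / 0.0312 = 4179 N·m.
ω = 2π·354/60 = 37.07 rad/s, so P_max = T_max·ω = 1.549×10^5 W.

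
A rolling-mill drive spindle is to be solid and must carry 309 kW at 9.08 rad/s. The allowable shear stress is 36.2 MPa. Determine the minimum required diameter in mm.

169 mm

ω = 9.08 rad/s, so T = P/ω = 309×10³ / 9.080 = 34030 N·m.
For a solid shaft τ_max = 16T/(πd³), so d = (16T/(π τ_allow))^(1/3) = (16·34030/(π·3.62×10^7))^(1/3) = 0.1685 m.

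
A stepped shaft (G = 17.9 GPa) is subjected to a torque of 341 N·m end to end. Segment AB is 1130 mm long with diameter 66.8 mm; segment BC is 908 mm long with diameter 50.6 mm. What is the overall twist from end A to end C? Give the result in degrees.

2.17°

J_AB = π(0.0668)⁴/32 = 1.95×10^-6 m⁴; J_BC = π(0.0506)⁴/32 = 6.44×10^-7 m⁴.
θ = (T/G)·Σ L_i/J_i = (341.0/17.9×10⁹)·(1.13/1.95×10^-6 + 0.908/6.44×10^-7) = 0.03789 rad.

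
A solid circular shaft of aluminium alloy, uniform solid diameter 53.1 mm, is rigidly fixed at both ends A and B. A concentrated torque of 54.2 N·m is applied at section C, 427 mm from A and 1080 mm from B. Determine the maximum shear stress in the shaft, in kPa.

1320 kPa

With uniform GJ and both ends fixed, compatibility θ_AC = θ_CB gives T_A·a = T_B·b, together with T_A + T_B = T₀.
T_A = T₀·b/(a+b) = 54.20·1080/1507 = 38.84 N·m; T_B = 15.36 N·m.
τ in each portion: τ_AC = 1.32×10^6 Pa, τ_CB = 5.22×10^5 Pa; maximum is in AC.
τ_max = T_AC·r/J = 38.84·0.0266/7.81×10^-7 = 1.321×10^6 Pa.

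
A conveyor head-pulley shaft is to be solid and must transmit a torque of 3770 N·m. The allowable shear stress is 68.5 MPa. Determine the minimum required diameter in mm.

For a solid shaft τ_max = 16T/(πd³), so d = (16T/(π τ_allow))^(1/3) = (16·3770/(π·6.85×10^7))^(1/3) = 0.06544 m.

65.4 mm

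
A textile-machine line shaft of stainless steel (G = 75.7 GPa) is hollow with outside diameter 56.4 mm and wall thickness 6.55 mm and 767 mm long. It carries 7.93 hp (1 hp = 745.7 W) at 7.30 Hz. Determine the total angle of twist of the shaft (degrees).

ω = 2π·7.30 = 45.87 rad/s, so T = P/ω = 7.93×745.7 / 45.87 = 128.9 N·m.
J = π(d_o⁴ − d_i⁴)/32 = π(0.0564⁴ − 0.0433⁴)/32 = 6.483×10^-7 m⁴.
θ = T·L/(G·J) = 128.9 × 0.767 / (75.7×10⁹ × 6.483×10^-7) = 2.015×10^-3 rad.

0.115°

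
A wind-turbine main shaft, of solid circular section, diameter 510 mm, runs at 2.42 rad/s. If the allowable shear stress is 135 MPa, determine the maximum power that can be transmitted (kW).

J = πd⁴/32 = π(0.510)⁴/32 = 6.642×10^-3 m⁴.
T_max = τ_allow·J/r = 1.35×10^8 × 6.642×10^-3 / 0.255 = 3.516e6 N·m.
ω = 2.42 rad/s, so P_max = T_max·ω = 8.509×10^6 W.

8510 kW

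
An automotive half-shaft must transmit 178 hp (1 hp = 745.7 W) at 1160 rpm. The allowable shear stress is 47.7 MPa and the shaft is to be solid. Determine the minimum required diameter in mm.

ω = 2π·1160/60 = 121.5 rad/s, so T = P/ω = 178×745.7 / 121.5 = 1093 N·m.
For a solid shaft τ_max = 16T/(πd³), so d = (16T/(π τ_allow))^(1/3) = (16·1093/(π·4.77×10^7))^(1/3) = 0.04886 m.

48.9 mm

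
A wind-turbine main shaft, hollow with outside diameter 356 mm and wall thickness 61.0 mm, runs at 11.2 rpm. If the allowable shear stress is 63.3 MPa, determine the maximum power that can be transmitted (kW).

J = π(d_o⁴ − d_i⁴)/32 = π(0.356⁴ − 0.234⁴)/32 = 1.283×10^-3 m⁴.
T_max = τ_allow·J/r = 6.33×10^7 × 1.283×10^-3 / 0.178 = 456100 N·m.
ω = 2π·11.2/60 = 1.173 rad/s, so P_max = T_max·ω = 5.349×10^5 W.

535 kW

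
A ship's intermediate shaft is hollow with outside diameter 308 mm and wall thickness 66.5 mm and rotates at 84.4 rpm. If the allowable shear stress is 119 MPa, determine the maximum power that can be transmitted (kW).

5410 kW

J = π(d_o⁴ − d_i⁴)/32 = π(0.308⁴ − 0.175⁴)/32 = 7.914×10^-4 m⁴.
T_max = τ_allow·J/r = 1.19×10^8 × 7.914×10^-4 / 0.154 = 611500 N·m.
ω = 2π·84.4/60 = 8.838 rad/s, so P_max = T_max·ω = 5.405×10^6 W.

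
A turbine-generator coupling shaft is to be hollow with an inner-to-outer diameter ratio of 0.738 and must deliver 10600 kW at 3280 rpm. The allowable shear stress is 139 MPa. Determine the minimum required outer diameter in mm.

ω = 2π·3280/60 = 343.5 rad/s, so T = P/ω = 10600×10³ / 343.5 = 30860 N·m.
For a hollow shaft with d_i/d_o = 0.738: τ_max = 16T/(π d_o³ (1−k⁴)), so d_o = [16T/(π τ_allow (1−k⁴))]^(1/3) = [16·30860/(π·1.39×10^8·0.7034)]^(1/3) = 0.1171 m.

117 mm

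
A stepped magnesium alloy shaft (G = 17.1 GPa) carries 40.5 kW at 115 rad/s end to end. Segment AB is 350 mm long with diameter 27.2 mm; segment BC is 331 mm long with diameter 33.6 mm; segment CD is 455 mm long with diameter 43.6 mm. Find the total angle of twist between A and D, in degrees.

12.3°

ω = 115 rad/s, so T = P/ω = 40.5×10³ / 115.0 = 352.2 N·m.
J_AB = π(0.0272)⁴/32 = 5.37×10^-8 m⁴; J_BC = π(0.0336)⁴/32 = 1.25×10^-7 m⁴; J_CD = π(0.0436)⁴/32 = 3.55×10^-7 m⁴.
θ = (T/G)·Σ L_i/J_i = (352.2/17.1×10⁹)·(0.350/5.37×10^-8 + 0.331/1.25×10^-7 + 0.455/3.55×10^-7) = 0.2150 rad.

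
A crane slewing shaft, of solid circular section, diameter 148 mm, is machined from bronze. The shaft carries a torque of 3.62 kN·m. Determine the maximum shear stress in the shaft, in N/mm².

5.69 N/mm²

J = πd⁴/32 = π(0.148)⁴/32 = 4.710×10^-5 m⁴.
τ_max = T·r/J = 3620 × 0.0740 / 4.710×10^-5 = 5.687×10^6 Pa.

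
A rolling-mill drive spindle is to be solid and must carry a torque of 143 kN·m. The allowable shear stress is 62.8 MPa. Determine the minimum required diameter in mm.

226 mm

For a solid shaft τ_max = 16T/(πd³), so d = (16T/(π τ_allow))^(1/3) = (16·143000/(π·6.28×10^7))^(1/3) = 0.2264 m.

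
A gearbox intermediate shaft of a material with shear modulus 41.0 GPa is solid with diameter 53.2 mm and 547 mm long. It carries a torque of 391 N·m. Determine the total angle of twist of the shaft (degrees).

0.380°

J = πd⁴/32 = π(0.0532)⁴/32 = 7.864×10^-7 m⁴.
θ = T·L/(G·J) = 391.0 × 0.547 / (41.0×10⁹ × 7.864×10^-7) = 6.633×10^-3 rad.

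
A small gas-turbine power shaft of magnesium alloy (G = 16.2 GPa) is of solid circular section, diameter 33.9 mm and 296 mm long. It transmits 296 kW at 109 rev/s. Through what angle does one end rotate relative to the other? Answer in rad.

0.0609 rad

ω = 2π·109 = 684.9 rad/s, so T = P/ω = 296×10³ / 684.9 = 432.2 N·m.
J = πd⁴/32 = π(0.0339)⁴/32 = 1.297×10^-7 m⁴.
θ = T·L/(G·J) = 432.2 × 0.296 / (16.2×10⁹ × 1.297×10^-7) = 0.06091 rad.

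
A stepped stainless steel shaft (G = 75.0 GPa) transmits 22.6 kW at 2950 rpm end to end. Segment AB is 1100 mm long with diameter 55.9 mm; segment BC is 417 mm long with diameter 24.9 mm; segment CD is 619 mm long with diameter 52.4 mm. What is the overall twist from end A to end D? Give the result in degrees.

0.728°

ω = 2π·2950/60 = 308.9 rad/s, so T = P/ω = 22.6×10³ / 308.9 = 73.16 N·m.
J_AB = π(0.0559)⁴/32 = 9.59×10^-7 m⁴; J_BC = π(0.0249)⁴/32 = 3.77×10^-8 m⁴; J_CD = π(0.0524)⁴/32 = 7.40×10^-7 m⁴.
θ = (T/G)·Σ L_i/J_i = (73.16/75.0×10⁹)·(1.10/9.59×10^-7 + 0.417/3.77×10^-8 + 0.619/7.40×10^-7) = 0.01271 rad.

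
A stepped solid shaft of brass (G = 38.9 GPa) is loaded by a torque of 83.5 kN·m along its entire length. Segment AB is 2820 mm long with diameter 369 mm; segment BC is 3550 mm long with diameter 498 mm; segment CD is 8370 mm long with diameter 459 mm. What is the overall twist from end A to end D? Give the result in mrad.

8.71 mrad

J_AB = π(0.369)⁴/32 = 1.82×10^-3 m⁴; J_BC = π(0.498)⁴/32 = 6.04×10^-3 m⁴; J_CD = π(0.459)⁴/32 = 4.36×10^-3 m⁴.
θ = (T/G)·Σ L_i/J_i = (83500/38.9×10⁹)·(2.82/1.82×10^-3 + 3.55/6.04×10^-3 + 8.37/4.36×10^-3) = 8.711×10^-3 rad.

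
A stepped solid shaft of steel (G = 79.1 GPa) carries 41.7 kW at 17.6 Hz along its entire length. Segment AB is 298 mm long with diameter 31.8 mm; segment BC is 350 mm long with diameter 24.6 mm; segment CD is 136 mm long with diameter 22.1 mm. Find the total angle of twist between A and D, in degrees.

ω = 2π·17.6 = 110.6 rad/s, so T = P/ω = 41.7×10³ / 110.6 = 377.1 N·m.
J_AB = π(0.0318)⁴/32 = 1.00×10^-7 m⁴; J_BC = π(0.0246)⁴/32 = 3.60×10^-8 m⁴; J_CD = π(0.0221)⁴/32 = 2.34×10^-8 m⁴.
θ = (T/G)·Σ L_i/J_i = (377.1/79.1×10⁹)·(0.298/1.00×10^-7 + 0.350/3.60×10^-8 + 0.136/2.34×10^-8) = 0.08824 rad.

5.06°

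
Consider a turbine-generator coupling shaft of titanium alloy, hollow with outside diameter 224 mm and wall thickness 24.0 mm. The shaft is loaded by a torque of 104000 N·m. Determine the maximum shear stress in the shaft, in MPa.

76.1 MPa

J = π(d_o⁴ − d_i⁴)/32 = π(0.224⁴ − 0.176⁴)/32 = 1.530×10^-4 m⁴.
τ_max = T·r/J = 104000 × 0.112 / 1.530×10^-4 = 7.615×10^7 Pa.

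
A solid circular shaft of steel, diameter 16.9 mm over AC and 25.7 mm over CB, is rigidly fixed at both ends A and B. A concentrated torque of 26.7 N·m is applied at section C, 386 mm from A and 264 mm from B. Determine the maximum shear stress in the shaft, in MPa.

Compatibility: T_A·a/J_AC = T_B·b/J_CB with T_A + T_B = T₀.
J_AC = 8.01×10^-9 m⁴, J_CB = 4.28×10^-8 m⁴, so T_A = T₀·(J_AC/a)/((J_AC/a)+(J_CB/b)) = 3.027 N·m, T_B = 23.67 N·m.
τ in each portion: τ_AC = 3.19×10^6 Pa, τ_CB = 7.10×10^6 Pa; maximum is in CB.
τ_max = T_CB·r/J = 23.67·0.0129/4.28×10^-8 = 7.103×10^6 Pa.

7.10 MPa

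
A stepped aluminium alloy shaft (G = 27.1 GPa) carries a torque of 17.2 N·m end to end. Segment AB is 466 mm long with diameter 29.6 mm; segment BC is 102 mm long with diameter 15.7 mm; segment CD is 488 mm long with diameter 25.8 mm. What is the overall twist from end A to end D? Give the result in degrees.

J_AB = π(0.0296)⁴/32 = 7.54×10^-8 m⁴; J_BC = π(0.0157)⁴/32 = 5.96×10^-9 m⁴; J_CD = π(0.0258)⁴/32 = 4.35×10^-8 m⁴.
θ = (T/G)·Σ L_i/J_i = (17.20/27.1×10⁹)·(0.466/7.54×10^-8 + 0.102/5.96×10^-9 + 0.488/4.35×10^-8) = 0.02190 rad.

1.25°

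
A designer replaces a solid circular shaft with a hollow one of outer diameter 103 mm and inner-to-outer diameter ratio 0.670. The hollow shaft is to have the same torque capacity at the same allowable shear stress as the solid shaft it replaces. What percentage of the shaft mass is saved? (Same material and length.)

Equal τ_max and T ⇒ the solid shaft needs d_s³ = d_o³(1−k⁴), so d_s = 103·(1−0.670⁴)^(1/3) = 95.56 mm.
Area ratio A_h/A_s = d_o²(1−k²)/d_s² = (1−k²)/(1−k⁴)^(2/3) = 0.6403.
Mass saving = 1 − 0.6403 = 36.0 %.

36.0 %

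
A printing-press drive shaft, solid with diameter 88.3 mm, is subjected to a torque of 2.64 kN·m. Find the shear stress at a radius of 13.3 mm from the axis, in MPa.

5.88 MPa

J = πd⁴/32 = π(0.0883)⁴/32 = 5.968×10^-6 m⁴.
Shear stress varies linearly with radius: τ = T·r/J = 2640 × 0.0133 / 5.968×10^-6 = 5.883×10^6 Pa.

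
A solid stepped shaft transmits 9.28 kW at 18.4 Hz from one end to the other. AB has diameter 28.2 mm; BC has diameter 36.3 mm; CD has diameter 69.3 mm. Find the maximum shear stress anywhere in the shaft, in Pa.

1.82e7 Pa

ω = 2π·18.4 = 115.6 rad/s, so T = P/ω = 9.28×10³ / 115.6 = 80.27 N·m.
Under the same torque, τ_max = 16T/(πd³) is largest where d is smallest — segment AB (d = 28.2 mm).
τ_max = 16·80.27/(π·(0.0282)³) = 1.823×10^7 Pa.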